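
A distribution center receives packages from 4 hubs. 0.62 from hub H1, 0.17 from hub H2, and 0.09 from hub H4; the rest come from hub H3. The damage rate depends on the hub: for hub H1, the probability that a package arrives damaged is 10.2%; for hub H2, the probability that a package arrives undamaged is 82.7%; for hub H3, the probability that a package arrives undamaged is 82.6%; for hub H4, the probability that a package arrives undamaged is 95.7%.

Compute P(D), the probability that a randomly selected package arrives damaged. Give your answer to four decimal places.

0.1174

P(H3) = 1 − (0.62 + 0.17 + 0.09) = 0.12.
P(D|H2) = 1 − 0.827 = 0.173.
P(D|H3) = 1 − 0.826 = 0.174.
P(D|H4) = 1 − 0.957 = 0.043.
P(D) = P(D|H1)·P(H1) + P(D|H2)·P(H2) + P(D|H3)·P(H3) + P(D|H4)·P(H4)
      = 0.102·0.62 + 0.173·0.17 + 0.174·0.12 + 0.043·0.09
      = 0.06324 + 0.02941 + 0.02088 + 0.00387 = 0.1174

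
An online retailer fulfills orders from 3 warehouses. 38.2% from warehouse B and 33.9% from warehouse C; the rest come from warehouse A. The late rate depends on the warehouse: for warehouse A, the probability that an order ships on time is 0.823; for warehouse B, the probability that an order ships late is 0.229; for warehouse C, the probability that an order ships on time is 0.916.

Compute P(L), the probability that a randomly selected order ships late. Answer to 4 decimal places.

P(A) = 1 − (0.382 + 0.339) = 0.279.
P(L|A) = 1 − 0.823 = 0.177.
P(L|C) = 1 − 0.916 = 0.084.
P(L) = P(L|A)·P(A) + P(L|B)·P(B) + P(L|C)·P(C)
      = 0.177·0.279 + 0.229·0.382 + 0.084·0.339
      = 0.049383 + 0.087478 + 0.028476 = 0.165337

P(L) ≈ 0.1653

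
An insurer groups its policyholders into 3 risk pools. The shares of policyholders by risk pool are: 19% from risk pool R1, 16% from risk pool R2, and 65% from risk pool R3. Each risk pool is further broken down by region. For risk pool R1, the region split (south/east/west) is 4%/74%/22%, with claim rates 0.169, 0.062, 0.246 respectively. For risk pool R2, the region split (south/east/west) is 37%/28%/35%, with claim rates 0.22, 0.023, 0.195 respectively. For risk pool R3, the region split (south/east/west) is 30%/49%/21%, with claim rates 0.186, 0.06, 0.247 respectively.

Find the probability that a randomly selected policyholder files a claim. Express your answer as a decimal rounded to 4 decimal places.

P(C|R1) = 0.04·0.169 + 0.74·0.062 + 0.22·0.246 = 0.00676 + 0.04588 + 0.05412 = 0.10676
P(C|R2) = 0.37·0.22 + 0.28·0.023 + 0.35·0.195 = 0.0814 + 0.00644 + 0.06825 = 0.15609
P(C|R3) = 0.3·0.186 + 0.49·0.06 + 0.21·0.247 = 0.0558 + 0.0294 + 0.05187 = 0.13707
Then overall,
P(C) = 0.19·0.10676 + 0.16·0.15609 + 0.65·0.13707
      = 0.0202844 + 0.0249744 + 0.0890955 = 0.1343543

P(C) ≈ 0.1344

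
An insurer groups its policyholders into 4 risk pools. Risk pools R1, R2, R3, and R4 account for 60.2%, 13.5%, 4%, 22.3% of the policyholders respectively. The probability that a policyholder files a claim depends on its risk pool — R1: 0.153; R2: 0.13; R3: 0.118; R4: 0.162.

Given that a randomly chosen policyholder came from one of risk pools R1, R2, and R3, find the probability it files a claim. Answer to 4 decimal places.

0.1472

Let S = {R1, R2, R3}.
P(S) = 0.602 + 0.135 + 0.04 = 0.777.
P(C ∩ S) = 0.153·0.602 + 0.13·0.135 + 0.118·0.04 = 0.092106 + 0.01755 + 0.00472 = 0.114376.
P(C | S) = 0.114376 / 0.777 = 0.147202…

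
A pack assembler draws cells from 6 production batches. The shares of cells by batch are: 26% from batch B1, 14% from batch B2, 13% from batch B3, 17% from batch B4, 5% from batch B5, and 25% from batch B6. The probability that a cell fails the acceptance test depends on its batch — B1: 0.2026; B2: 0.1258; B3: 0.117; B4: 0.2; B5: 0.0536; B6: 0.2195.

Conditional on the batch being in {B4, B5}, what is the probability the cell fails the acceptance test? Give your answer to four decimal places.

0.1667

Let S = {B4, B5}.
P(S) = 0.17 + 0.05 = 0.22.
P(F ∩ S) = 0.2·0.17 + 0.0536·0.05 = 0.034 + 0.00268 = 0.03668.
P(F | S) = 0.03668 / 0.22 = 0.166727…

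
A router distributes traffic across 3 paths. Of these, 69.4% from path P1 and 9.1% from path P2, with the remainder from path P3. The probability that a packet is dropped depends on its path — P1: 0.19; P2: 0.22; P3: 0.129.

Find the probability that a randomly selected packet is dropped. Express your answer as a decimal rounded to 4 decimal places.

P(P3) = 1 − (0.694 + 0.091) = 0.215.
By the law of total probability,
P(L) = P(L|P1)·P(P1) + P(L|P2)·P(P2) + P(L|P3)·P(P3)
      = 0.19·0.694 + 0.22·0.091 + 0.129·0.215
      = 0.13186 + 0.02002 + 0.027735 = 0.179615

P(L) ≈ 0.1796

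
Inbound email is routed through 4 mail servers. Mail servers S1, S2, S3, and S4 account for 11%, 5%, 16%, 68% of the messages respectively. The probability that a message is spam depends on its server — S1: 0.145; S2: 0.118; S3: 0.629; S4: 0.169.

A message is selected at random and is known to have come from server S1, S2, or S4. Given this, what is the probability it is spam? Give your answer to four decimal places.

0.1628

Let J = {S1, S2, S4}.
P(J) = 0.11 + 0.05 + 0.68 = 0.84.
P(S ∩ J) = 0.145·0.11 + 0.118·0.05 + 0.169·0.68 = 0.01595 + 0.0059 + 0.11492 = 0.13677.
P(S | J) = 0.13677 / 0.84 = 0.162821…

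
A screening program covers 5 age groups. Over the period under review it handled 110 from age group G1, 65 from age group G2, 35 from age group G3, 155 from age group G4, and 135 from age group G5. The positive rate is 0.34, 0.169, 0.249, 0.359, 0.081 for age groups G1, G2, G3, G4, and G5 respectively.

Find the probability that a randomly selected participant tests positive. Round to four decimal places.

Total: 110 + 65 + 35 + 155 + 135 = 500.
P(G1) = 110/500 = 0.22. P(G2) = 65/500 = 0.13. P(G3) = 35/500 = 0.07. P(G4) = 155/500 = 0.31. P(G5) = 135/500 = 0.27.
P(T) = P(T|G1)·P(G1) + P(T|G2)·P(G2) + P(T|G3)·P(G3) + P(T|G4)·P(G4) + P(T|G5)·P(G5)
      = 0.34·0.22 + 0.169·0.13 + 0.249·0.07 + 0.359·0.31 + 0.081·0.27
      = 0.0748 + 0.02197 + 0.01743 + 0.11129 + 0.02187 = 0.24736

P(T) ≈ 0.2474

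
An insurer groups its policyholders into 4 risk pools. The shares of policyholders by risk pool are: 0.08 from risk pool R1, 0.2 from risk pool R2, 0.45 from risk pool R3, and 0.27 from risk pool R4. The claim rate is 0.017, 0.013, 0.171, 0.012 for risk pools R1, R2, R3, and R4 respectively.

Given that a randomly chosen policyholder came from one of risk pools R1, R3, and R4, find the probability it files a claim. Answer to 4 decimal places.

0.1019

Let S = {R1, R3, R4}.
P(S) = 0.08 + 0.45 + 0.27 = 0.8.
P(C ∩ S) = 0.017·0.08 + 0.171·0.45 + 0.012·0.27 = 0.00136 + 0.07695 + 0.00324 = 0.08155.
P(C | S) = 0.08155 / 0.8 = 0.101938…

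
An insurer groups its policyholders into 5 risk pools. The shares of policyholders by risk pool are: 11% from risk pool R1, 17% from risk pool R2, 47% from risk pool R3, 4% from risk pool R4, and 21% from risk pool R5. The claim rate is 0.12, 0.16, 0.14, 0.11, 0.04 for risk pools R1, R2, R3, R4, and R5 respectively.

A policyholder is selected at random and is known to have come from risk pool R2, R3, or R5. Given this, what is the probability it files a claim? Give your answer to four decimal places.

P(C|S) ≈ 0.1193

Let S = {R2, R3, R5}.
P(S) = 0.17 + 0.47 + 0.21 = 0.85.
P(C ∩ S) = 0.16·0.17 + 0.14·0.47 + 0.04·0.21 = 0.0272 + 0.0658 + 0.0084 = 0.1014.
P(C | S) = 0.1014 / 0.85 = 0.119294…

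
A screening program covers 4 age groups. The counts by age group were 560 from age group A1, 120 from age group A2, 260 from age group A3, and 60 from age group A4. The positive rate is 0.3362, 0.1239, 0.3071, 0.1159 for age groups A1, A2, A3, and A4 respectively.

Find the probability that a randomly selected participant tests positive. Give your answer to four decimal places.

Total: 560 + 120 + 260 + 60 = 1000.
P(A1) = 560/1000 = 0.56. P(A2) = 120/1000 = 0.12. P(A3) = 260/1000 = 0.26. P(A4) = 60/1000 = 0.06.
P(T) = P(T|A1)·P(A1) + P(T|A2)·P(A2) + P(T|A3)·P(A3) + P(T|A4)·P(A4)
      = 0.3362·0.56 + 0.1239·0.12 + 0.3071·0.26 + 0.1159·0.06
      = 0.188272 + 0.014868 + 0.079846 + 0.006954 = 0.28994

P(T) ≈ 0.2899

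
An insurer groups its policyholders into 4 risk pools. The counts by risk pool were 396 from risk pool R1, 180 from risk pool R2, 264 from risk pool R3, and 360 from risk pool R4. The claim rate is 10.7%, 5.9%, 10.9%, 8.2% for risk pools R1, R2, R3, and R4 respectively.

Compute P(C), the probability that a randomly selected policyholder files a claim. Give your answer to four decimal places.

P(C) ≈ 0.0927

Total: 396 + 180 + 264 + 360 = 1200.
P(R1) = 396/1200 = 0.33. P(R2) = 180/1200 = 0.15. P(R3) = 264/1200 = 0.22. P(R4) = 360/1200 = 0.3.
Using total probability over the partition,
P(C) = P(C|R1)·P(R1) + P(C|R2)·P(R2) + P(C|R3)·P(R3) + P(C|R4)·P(R4)
      = 0.107·0.33 + 0.059·0.15 + 0.109·0.22 + 0.082·0.3
      = 0.03531 + 0.00885 + 0.02398 + 0.0246 = 0.09274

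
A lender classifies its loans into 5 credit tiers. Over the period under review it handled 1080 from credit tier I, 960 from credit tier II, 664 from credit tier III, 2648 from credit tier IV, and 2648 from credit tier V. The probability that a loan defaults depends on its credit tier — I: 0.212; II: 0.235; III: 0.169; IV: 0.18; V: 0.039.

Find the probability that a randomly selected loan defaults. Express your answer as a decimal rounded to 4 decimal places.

Total: 1080 + 960 + 664 + 2648 + 2648 = 8000.
P(I) = 1080/8000 = 0.135. P(II) = 960/8000 = 0.12. P(III) = 664/8000 = 0.083. P(IV) = 2648/8000 = 0.331. P(V) = 2648/8000 = 0.331.
P(D) = P(D|I)·P(I) + P(D|II)·P(II) + P(D|III)·P(III) + P(D|IV)·P(IV) + P(D|V)·P(V)
      = 0.212·0.135 + 0.235·0.12 + 0.169·0.083 + 0.18·0.331 + 0.039·0.331
      = 0.02862 + 0.0282 + 0.014027 + 0.05958 + 0.012909 = 0.143336

0.1433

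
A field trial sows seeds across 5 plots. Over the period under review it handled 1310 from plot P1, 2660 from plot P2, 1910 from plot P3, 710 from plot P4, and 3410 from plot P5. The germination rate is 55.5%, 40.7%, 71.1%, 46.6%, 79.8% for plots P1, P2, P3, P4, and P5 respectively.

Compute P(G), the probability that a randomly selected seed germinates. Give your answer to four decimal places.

Total: 1310 + 2660 + 1910 + 710 + 3410 = 10000.
P(P1) = 1310/10000 = 0.131. P(P2) = 2660/10000 = 0.266. P(P3) = 1910/10000 = 0.191. P(P4) = 710/10000 = 0.071. P(P5) = 3410/10000 = 0.341.
By the law of total probability,
P(G) = P(G|P1)·P(P1) + P(G|P2)·P(P2) + P(G|P3)·P(P3) + P(G|P4)·P(P4) + P(G|P5)·P(P5)
      = 0.555·0.131 + 0.407·0.266 + 0.711·0.191 + 0.466·0.071 + 0.798·0.341
      = 0.072705 + 0.108262 + 0.135801 + 0.033086 + 0.272118 = 0.621972

P(G) ≈ 0.6220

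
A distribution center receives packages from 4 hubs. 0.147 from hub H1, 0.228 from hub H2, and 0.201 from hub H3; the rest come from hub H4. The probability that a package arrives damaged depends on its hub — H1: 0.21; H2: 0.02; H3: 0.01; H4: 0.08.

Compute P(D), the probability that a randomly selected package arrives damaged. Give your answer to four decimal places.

P(H4) = 1 − (0.147 + 0.228 + 0.201) = 0.424.
Summing over the partition,
P(D) = P(D|H1)·P(H1) + P(D|H2)·P(H2) + P(D|H3)·P(H3) + P(D|H4)·P(H4)
      = 0.21·0.147 + 0.02·0.228 + 0.01·0.201 + 0.08·0.424
      = 0.03087 + 0.00456 + 0.00201 + 0.03392 = 0.07136

P(D) ≈ 0.0714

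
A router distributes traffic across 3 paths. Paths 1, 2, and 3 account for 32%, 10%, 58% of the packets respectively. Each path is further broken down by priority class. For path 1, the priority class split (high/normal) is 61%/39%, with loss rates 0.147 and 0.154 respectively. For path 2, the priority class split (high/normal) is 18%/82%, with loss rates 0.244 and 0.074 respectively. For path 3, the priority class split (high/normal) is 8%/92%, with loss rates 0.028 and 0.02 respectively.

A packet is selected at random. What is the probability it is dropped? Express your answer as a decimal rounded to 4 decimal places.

0.0703

P(L|1) = 0.61·0.147 + 0.39·0.154 = 0.08967 + 0.06006 = 0.14973
P(L|2) = 0.18·0.244 + 0.82·0.074 = 0.04392 + 0.06068 = 0.1046
P(L|3) = 0.08·0.028 + 0.92·0.02 = 0.00224 + 0.0184 = 0.02064
Then overall,
P(L) = 0.32·0.14973 + 0.1·0.1046 + 0.58·0.02064
      = 0.0479136 + 0.01046 + 0.0119712 = 0.0703448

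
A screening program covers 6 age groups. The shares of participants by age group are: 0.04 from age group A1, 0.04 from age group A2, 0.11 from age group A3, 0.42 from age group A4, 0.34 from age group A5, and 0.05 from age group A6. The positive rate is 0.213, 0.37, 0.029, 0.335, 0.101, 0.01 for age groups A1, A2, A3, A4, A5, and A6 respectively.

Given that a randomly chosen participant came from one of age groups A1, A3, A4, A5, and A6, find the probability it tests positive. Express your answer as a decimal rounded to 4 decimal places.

0.1951

Let S = {A1, A3, A4, A5, A6}.
P(S) = 0.04 + 0.11 + 0.42 + 0.34 + 0.05 = 0.96.
P(T ∩ S) = 0.213·0.04 + 0.029·0.11 + 0.335·0.42 + 0.101·0.34 + 0.01·0.05 = 0.00852 + 0.00319 + 0.1407 + 0.03434 + 0.0005 = 0.18725.
P(T | S) = 0.18725 / 0.96 = 0.195052…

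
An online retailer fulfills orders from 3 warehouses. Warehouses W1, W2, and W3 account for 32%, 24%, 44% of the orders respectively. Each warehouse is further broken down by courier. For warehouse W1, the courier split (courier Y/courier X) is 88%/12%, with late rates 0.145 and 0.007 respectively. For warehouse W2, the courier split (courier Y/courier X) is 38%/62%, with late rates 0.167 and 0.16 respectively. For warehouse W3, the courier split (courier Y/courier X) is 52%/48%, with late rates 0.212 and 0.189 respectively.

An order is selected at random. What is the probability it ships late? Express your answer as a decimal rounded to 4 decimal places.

0.1686

P(L|W1) = 0.88·0.145 + 0.12·0.007 = 0.1276 + 0.00084 = 0.12844
P(L|W2) = 0.38·0.167 + 0.62·0.16 = 0.06346 + 0.0992 = 0.16266
P(L|W3) = 0.52·0.212 + 0.48·0.189 = 0.11024 + 0.09072 = 0.20096
Then overall,
P(L) = 0.32·0.12844 + 0.24·0.16266 + 0.44·0.20096
      = 0.0411008 + 0.0390384 + 0.0884224 = 0.1685616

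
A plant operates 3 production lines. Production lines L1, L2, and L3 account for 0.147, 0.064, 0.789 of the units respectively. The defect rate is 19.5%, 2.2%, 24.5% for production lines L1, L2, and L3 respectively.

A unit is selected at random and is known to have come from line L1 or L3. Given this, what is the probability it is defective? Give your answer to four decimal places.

0.2371

Let S = {L1, L3}.
P(S) = 0.147 + 0.789 = 0.936.
P(D ∩ S) = 0.195·0.147 + 0.245·0.789 = 0.028665 + 0.193305 = 0.22197.
P(D | S) = 0.22197 / 0.936 = 0.237147…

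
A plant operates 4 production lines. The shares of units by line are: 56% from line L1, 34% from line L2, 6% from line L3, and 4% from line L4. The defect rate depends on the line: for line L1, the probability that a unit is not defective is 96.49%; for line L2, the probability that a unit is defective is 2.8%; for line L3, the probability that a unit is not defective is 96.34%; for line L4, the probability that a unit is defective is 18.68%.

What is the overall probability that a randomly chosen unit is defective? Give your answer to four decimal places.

0.0388

P(D|L1) = 1 − 0.9649 = 0.0351.
P(D|L3) = 1 − 0.9634 = 0.0366.
By the law of total probability,
P(D) = P(D|L1)·P(L1) + P(D|L2)·P(L2) + P(D|L3)·P(L3) + P(D|L4)·P(L4)
      = 0.0351·0.56 + 0.028·0.34 + 0.0366·0.06 + 0.1868·0.04
      = 0.019656 + 0.00952 + 0.002196 + 0.007472 = 0.038844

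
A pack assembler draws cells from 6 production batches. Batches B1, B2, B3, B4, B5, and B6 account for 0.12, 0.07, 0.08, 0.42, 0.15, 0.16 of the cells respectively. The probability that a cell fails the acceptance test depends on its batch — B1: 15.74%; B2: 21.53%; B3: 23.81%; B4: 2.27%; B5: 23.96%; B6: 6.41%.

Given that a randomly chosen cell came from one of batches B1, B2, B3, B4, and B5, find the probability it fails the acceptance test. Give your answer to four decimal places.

0.1172

Let S = {B1, B2, B3, B4, B5}.
P(S) = 0.12 + 0.07 + 0.08 + 0.42 + 0.15 = 0.84.
P(F ∩ S) = 0.1574·0.12 + 0.2153·0.07 + 0.2381·0.08 + 0.0227·0.42 + 0.2396·0.15 = 0.018888 + 0.015071 + 0.019048 + 0.009534 + 0.03594 = 0.098481.
P(F | S) = 0.098481 / 0.84 = 0.117239…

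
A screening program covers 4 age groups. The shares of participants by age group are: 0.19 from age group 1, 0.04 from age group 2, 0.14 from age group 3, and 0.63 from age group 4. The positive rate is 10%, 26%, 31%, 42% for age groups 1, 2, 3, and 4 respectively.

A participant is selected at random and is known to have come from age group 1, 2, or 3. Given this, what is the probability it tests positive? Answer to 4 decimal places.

Let S = {1, 2, 3}.
P(S) = 0.19 + 0.04 + 0.14 = 0.37.
P(T ∩ S) = 0.1·0.19 + 0.26·0.04 + 0.31·0.14 = 0.019 + 0.0104 + 0.0434 = 0.0728.
P(T | S) = 0.0728 / 0.37 = 0.196757…

0.1968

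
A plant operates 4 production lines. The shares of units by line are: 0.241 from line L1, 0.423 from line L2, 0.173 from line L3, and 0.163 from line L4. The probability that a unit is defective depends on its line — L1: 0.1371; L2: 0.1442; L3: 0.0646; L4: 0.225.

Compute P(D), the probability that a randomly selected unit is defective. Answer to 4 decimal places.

0.1419

P(D) = P(D|L1)·P(L1) + P(D|L2)·P(L2) + P(D|L3)·P(L3) + P(D|L4)·P(L4)
      = 0.1371·0.241 + 0.1442·0.423 + 0.0646·0.173 + 0.225·0.163
      = 0.0330411 + 0.0609966 + 0.0111758 + 0.036675 = 0.1418885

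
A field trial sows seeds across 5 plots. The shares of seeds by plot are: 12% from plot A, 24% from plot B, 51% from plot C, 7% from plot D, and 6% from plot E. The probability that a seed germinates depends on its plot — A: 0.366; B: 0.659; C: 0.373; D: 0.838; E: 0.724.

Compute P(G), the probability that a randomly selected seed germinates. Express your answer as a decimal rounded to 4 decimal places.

0.4944

Using total probability over the partition,
P(G) = P(G|A)·P(A) + P(G|B)·P(B) + P(G|C)·P(C) + P(G|D)·P(D) + P(G|E)·P(E)
      = 0.366·0.12 + 0.659·0.24 + 0.373·0.51 + 0.838·0.07 + 0.724·0.06
      = 0.04392 + 0.15816 + 0.19023 + 0.05866 + 0.04344 = 0.49441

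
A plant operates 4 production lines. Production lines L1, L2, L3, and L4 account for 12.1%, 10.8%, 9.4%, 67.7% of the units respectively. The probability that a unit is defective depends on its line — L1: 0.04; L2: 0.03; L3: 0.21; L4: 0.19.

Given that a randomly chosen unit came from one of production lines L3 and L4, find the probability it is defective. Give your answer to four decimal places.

P(D|S) ≈ 0.1924

Let S = {L3, L4}.
P(S) = 0.094 + 0.677 = 0.771.
P(D ∩ S) = 0.21·0.094 + 0.19·0.677 = 0.01974 + 0.12863 = 0.14837.
P(D | S) = 0.14837 / 0.771 = 0.192438…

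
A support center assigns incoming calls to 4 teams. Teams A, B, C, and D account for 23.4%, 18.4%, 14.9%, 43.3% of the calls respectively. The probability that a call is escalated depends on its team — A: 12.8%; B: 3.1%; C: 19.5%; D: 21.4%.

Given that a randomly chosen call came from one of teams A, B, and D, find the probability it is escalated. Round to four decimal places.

Let S = {A, B, D}.
P(S) = 0.234 + 0.184 + 0.433 = 0.851.
P(E ∩ S) = 0.128·0.234 + 0.031·0.184 + 0.214·0.433 = 0.029952 + 0.005704 + 0.092662 = 0.128318.
P(E | S) = 0.128318 / 0.851 = 0.150785…

0.1508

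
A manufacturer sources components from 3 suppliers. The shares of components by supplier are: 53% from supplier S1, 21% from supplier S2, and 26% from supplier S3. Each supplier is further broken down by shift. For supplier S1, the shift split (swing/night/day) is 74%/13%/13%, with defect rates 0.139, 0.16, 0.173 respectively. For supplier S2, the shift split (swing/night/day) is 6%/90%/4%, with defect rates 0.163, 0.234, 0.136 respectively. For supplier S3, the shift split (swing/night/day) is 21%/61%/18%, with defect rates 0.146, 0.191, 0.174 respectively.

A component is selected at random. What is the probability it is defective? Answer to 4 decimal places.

P(D|S1) = 0.74·0.139 + 0.13·0.16 + 0.13·0.173 = 0.10286 + 0.0208 + 0.02249 = 0.14615
P(D|S2) = 0.06·0.163 + 0.9·0.234 + 0.04·0.136 = 0.00978 + 0.2106 + 0.00544 = 0.22582
P(D|S3) = 0.21·0.146 + 0.61·0.191 + 0.18·0.174 = 0.03066 + 0.11651 + 0.03132 = 0.17849
By total probability over the outer partition,
P(D) = 0.53·0.14615 + 0.21·0.22582 + 0.26·0.17849
      = 0.0774595 + 0.0474222 + 0.0464074 = 0.1712891

P(D) ≈ 0.1713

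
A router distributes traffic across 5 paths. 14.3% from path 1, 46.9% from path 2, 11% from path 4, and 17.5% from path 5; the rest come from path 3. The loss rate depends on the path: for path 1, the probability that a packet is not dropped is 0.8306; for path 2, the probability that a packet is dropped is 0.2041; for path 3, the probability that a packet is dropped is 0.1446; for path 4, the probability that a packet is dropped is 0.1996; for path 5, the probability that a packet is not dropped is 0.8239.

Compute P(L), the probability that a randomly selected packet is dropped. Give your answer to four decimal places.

P(L) ≈ 0.1876

P(3) = 1 − (0.143 + 0.469 + 0.11 + 0.175) = 0.103.
P(L|1) = 1 − 0.8306 = 0.1694.
P(L|5) = 1 − 0.8239 = 0.1761.
Using total probability over the partition,
P(L) = P(L|1)·P(1) + P(L|2)·P(2) + P(L|3)·P(3) + P(L|4)·P(4) + P(L|5)·P(5)
      = 0.1694·0.143 + 0.2041·0.469 + 0.1446·0.103 + 0.1996·0.11 + 0.1761·0.175
      = 0.0242242 + 0.0957229 + 0.0148938 + 0.021956 + 0.0308175 = 0.1876144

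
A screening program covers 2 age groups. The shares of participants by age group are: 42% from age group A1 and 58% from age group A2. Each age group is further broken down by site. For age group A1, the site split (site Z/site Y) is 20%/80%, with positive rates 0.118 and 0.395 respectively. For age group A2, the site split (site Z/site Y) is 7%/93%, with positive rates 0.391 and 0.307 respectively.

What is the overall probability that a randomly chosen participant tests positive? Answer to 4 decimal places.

P(T|A1) = 0.2·0.118 + 0.8·0.395 = 0.0236 + 0.316 = 0.3396
P(T|A2) = 0.07·0.391 + 0.93·0.307 = 0.02737 + 0.28551 = 0.31288
By total probability over the outer partition,
P(T) = 0.42·0.3396 + 0.58·0.31288
      = 0.142632 + 0.1814704 = 0.3241024

P(T) ≈ 0.3241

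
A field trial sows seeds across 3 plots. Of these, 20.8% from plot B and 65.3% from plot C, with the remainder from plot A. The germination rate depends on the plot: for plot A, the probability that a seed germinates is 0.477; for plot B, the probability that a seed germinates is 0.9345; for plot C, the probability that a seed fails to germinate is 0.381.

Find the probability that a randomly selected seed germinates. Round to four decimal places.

P(A) = 1 − (0.208 + 0.653) = 0.139.
P(G|C) = 1 − 0.381 = 0.619.
Using total probability over the partition,
P(G) = P(G|A)·P(A) + P(G|B)·P(B) + P(G|C)·P(C)
      = 0.477·0.139 + 0.9345·0.208 + 0.619·0.653
      = 0.066303 + 0.194376 + 0.404207 = 0.664886

P(G) ≈ 0.6649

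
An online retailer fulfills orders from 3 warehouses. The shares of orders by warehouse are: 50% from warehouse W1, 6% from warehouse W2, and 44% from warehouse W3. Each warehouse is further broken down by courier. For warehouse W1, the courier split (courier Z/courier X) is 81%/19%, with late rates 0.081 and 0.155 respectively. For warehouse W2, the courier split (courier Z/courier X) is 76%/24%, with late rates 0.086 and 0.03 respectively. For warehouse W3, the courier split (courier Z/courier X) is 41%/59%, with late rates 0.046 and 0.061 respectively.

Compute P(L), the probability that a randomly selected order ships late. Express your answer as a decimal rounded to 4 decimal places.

P(L|W1) = 0.81·0.081 + 0.19·0.155 = 0.06561 + 0.02945 = 0.09506
P(L|W2) = 0.76·0.086 + 0.24·0.03 = 0.06536 + 0.0072 = 0.07256
P(L|W3) = 0.41·0.046 + 0.59·0.061 = 0.01886 + 0.03599 = 0.05485
By total probability over the outer partition,
P(L) = 0.5·0.09506 + 0.06·0.07256 + 0.44·0.05485
      = 0.04753 + 0.0043536 + 0.024134 = 0.0760176

P(L) ≈ 0.0760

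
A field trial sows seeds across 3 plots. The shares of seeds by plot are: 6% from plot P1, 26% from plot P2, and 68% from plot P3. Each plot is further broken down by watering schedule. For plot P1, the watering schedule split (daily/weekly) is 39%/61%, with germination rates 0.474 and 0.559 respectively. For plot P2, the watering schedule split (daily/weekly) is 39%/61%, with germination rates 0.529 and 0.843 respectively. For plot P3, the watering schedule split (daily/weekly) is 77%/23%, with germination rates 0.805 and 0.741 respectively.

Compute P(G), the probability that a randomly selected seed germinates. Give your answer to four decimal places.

P(G) ≈ 0.7563

P(G|P1) = 0.39·0.474 + 0.61·0.559 = 0.18486 + 0.34099 = 0.52585
P(G|P2) = 0.39·0.529 + 0.61·0.843 = 0.20631 + 0.51423 = 0.72054
P(G|P3) = 0.77·0.805 + 0.23·0.741 = 0.61985 + 0.17043 = 0.79028
By total probability over the outer partition,
P(G) = 0.06·0.52585 + 0.26·0.72054 + 0.68·0.79028
      = 0.031551 + 0.1873404 + 0.5373904 = 0.7562818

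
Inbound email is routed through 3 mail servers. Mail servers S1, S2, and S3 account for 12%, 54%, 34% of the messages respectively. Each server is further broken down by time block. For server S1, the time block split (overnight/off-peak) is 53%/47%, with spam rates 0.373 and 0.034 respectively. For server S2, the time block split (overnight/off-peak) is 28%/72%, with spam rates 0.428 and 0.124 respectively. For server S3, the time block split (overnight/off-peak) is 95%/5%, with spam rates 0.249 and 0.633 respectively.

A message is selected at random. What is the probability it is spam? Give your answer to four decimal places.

0.2298

P(S|S1) = 0.53·0.373 + 0.47·0.034 = 0.19769 + 0.01598 = 0.21367
P(S|S2) = 0.28·0.428 + 0.72·0.124 = 0.11984 + 0.08928 = 0.20912
P(S|S3) = 0.95·0.249 + 0.05·0.633 = 0.23655 + 0.03165 = 0.2682
Then overall,
P(S) = 0.12·0.21367 + 0.54·0.20912 + 0.34·0.2682
      = 0.0256404 + 0.1129248 + 0.091188 = 0.2297532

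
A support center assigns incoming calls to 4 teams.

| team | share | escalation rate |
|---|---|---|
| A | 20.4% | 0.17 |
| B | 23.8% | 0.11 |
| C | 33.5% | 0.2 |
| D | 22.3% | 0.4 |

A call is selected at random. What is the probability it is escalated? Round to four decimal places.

0.2171

Using total probability over the partition,
P(E) = P(E|A)·P(A) + P(E|B)·P(B) + P(E|C)·P(C) + P(E|D)·P(D)
      = 0.17·0.204 + 0.11·0.238 + 0.2·0.335 + 0.4·0.223
      = 0.03468 + 0.02618 + 0.067 + 0.0892 = 0.21706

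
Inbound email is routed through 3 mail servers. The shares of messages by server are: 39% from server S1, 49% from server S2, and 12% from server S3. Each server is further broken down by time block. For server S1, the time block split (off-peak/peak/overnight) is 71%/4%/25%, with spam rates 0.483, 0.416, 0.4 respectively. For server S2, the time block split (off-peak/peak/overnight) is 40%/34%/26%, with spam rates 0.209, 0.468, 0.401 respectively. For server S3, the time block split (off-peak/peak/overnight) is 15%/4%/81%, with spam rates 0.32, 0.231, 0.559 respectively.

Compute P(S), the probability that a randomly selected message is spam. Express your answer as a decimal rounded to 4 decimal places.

0.4105

P(S|S1) = 0.71·0.483 + 0.04·0.416 + 0.25·0.4 = 0.34293 + 0.01664 + 0.1 = 0.45957
P(S|S2) = 0.4·0.209 + 0.34·0.468 + 0.26·0.401 = 0.0836 + 0.15912 + 0.10426 = 0.34698
P(S|S3) = 0.15·0.32 + 0.04·0.231 + 0.81·0.559 = 0.048 + 0.00924 + 0.45279 = 0.51003
By total probability over the outer partition,
P(S) = 0.39·0.45957 + 0.49·0.34698 + 0.12·0.51003
      = 0.1792323 + 0.1700202 + 0.0612036 = 0.4104561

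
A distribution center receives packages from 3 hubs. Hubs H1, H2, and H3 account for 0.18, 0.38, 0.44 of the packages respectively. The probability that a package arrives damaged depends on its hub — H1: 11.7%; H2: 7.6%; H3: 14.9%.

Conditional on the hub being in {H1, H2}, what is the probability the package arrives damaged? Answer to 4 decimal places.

Let S = {H1, H2}.
P(S) = 0.18 + 0.38 = 0.56.
P(D ∩ S) = 0.117·0.18 + 0.076·0.38 = 0.02106 + 0.02888 = 0.04994.
P(D | S) = 0.04994 / 0.56 = 0.089179…

0.0892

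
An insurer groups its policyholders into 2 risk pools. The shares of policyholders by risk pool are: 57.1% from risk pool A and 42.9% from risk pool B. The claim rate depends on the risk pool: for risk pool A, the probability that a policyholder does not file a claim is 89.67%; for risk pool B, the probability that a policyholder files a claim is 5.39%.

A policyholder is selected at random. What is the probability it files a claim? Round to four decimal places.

P(C) ≈ 0.0821

P(C|A) = 1 − 0.8967 = 0.1033.
Summing over the partition,
P(C) = P(C|A)·P(A) + P(C|B)·P(B)
      = 0.1033·0.571 + 0.0539·0.429
      = 0.0589843 + 0.0231231 = 0.0821074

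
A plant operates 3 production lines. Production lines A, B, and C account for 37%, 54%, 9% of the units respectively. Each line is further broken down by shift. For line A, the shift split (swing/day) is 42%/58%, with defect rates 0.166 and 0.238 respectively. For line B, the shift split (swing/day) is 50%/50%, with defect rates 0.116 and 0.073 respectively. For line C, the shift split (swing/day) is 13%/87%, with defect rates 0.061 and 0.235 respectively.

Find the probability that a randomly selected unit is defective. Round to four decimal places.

P(D|A) = 0.42·0.166 + 0.58·0.238 = 0.06972 + 0.13804 = 0.20776
P(D|B) = 0.5·0.116 + 0.5·0.073 = 0.058 + 0.0365 = 0.0945
P(D|C) = 0.13·0.061 + 0.87·0.235 = 0.00793 + 0.20445 = 0.21238
By total probability over the outer partition,
P(D) = 0.37·0.20776 + 0.54·0.0945 + 0.09·0.21238
      = 0.0768712 + 0.05103 + 0.0191142 = 0.1470154

0.1470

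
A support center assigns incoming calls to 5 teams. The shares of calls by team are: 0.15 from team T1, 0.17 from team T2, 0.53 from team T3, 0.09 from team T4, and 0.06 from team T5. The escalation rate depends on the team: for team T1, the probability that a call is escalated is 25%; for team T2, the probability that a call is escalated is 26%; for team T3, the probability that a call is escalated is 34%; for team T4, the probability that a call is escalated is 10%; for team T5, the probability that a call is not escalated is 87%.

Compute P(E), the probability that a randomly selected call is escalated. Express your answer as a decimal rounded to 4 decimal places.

P(E) ≈ 0.2787

P(E|T5) = 1 − 0.87 = 0.13.
By the law of total probability,
P(E) = P(E|T1)·P(T1) + P(E|T2)·P(T2) + P(E|T3)·P(T3) + P(E|T4)·P(T4) + P(E|T5)·P(T5)
      = 0.25·0.15 + 0.26·0.17 + 0.34·0.53 + 0.1·0.09 + 0.13·0.06
      = 0.0375 + 0.0442 + 0.1802 + 0.009 + 0.0078 = 0.2787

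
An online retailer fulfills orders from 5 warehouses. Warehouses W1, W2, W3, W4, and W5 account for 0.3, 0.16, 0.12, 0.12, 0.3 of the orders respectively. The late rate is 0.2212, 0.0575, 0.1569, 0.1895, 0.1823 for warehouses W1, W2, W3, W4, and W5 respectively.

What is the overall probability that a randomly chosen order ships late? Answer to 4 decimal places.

P(L) = P(L|W1)·P(W1) + P(L|W2)·P(W2) + P(L|W3)·P(W3) + P(L|W4)·P(W4) + P(L|W5)·P(W5)
      = 0.2212·0.3 + 0.0575·0.16 + 0.1569·0.12 + 0.1895·0.12 + 0.1823·0.3
      = 0.06636 + 0.0092 + 0.018828 + 0.02274 + 0.05469 = 0.171818

0.1718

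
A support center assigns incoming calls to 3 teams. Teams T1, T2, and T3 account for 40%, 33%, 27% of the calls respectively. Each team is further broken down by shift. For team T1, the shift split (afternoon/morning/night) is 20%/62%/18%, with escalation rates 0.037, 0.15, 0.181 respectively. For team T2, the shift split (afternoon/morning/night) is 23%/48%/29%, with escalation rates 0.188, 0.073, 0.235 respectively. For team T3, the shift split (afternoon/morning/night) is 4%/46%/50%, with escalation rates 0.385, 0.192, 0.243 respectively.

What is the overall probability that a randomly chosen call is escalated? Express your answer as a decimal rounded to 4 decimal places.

0.1623

P(E|T1) = 0.2·0.037 + 0.62·0.15 + 0.18·0.181 = 0.0074 + 0.093 + 0.03258 = 0.13298
P(E|T2) = 0.23·0.188 + 0.48·0.073 + 0.29·0.235 = 0.04324 + 0.03504 + 0.06815 = 0.14643
P(E|T3) = 0.04·0.385 + 0.46·0.192 + 0.5·0.243 = 0.0154 + 0.08832 + 0.1215 = 0.22522
Then overall,
P(E) = 0.4·0.13298 + 0.33·0.14643 + 0.27·0.22522
      = 0.053192 + 0.0483219 + 0.0608094 = 0.1623233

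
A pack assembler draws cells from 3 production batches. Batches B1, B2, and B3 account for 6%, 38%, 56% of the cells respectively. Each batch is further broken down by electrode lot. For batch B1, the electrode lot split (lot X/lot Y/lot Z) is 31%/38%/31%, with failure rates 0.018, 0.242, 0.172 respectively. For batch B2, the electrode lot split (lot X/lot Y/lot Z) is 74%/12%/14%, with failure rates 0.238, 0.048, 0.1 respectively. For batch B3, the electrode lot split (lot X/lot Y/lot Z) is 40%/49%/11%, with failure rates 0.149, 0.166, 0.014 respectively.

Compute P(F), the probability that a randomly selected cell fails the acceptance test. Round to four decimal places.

P(F) ≈ 0.1633

P(F|B1) = 0.31·0.018 + 0.38·0.242 + 0.31·0.172 = 0.00558 + 0.09196 + 0.05332 = 0.15086
P(F|B2) = 0.74·0.238 + 0.12·0.048 + 0.14·0.1 = 0.17612 + 0.00576 + 0.014 = 0.19588
P(F|B3) = 0.4·0.149 + 0.49·0.166 + 0.11·0.014 = 0.0596 + 0.08134 + 0.00154 = 0.14248
By total probability over the outer partition,
P(F) = 0.06·0.15086 + 0.38·0.19588 + 0.56·0.14248
      = 0.0090516 + 0.0744344 + 0.0797888 = 0.1632748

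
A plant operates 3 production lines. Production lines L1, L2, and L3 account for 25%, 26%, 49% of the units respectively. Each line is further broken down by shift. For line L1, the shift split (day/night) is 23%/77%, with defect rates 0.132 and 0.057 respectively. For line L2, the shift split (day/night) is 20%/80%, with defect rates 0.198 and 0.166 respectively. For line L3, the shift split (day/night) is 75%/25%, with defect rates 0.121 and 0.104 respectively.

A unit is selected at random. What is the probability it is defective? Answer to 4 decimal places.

0.1206

P(D|L1) = 0.23·0.132 + 0.77·0.057 = 0.03036 + 0.04389 = 0.07425
P(D|L2) = 0.2·0.198 + 0.8·0.166 = 0.0396 + 0.1328 = 0.1724
P(D|L3) = 0.75·0.121 + 0.25·0.104 = 0.09075 + 0.026 = 0.11675
By total probability over the outer partition,
P(D) = 0.25·0.07425 + 0.26·0.1724 + 0.49·0.11675
      = 0.0185625 + 0.044824 + 0.0572075 = 0.120594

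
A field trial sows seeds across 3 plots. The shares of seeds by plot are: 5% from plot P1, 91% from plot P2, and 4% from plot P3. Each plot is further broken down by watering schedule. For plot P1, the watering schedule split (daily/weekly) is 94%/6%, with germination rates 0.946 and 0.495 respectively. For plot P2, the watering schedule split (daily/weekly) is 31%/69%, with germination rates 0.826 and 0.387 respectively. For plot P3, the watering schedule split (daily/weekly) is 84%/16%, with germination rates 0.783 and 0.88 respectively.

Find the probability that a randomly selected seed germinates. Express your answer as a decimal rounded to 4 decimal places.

0.5539

P(G|P1) = 0.94·0.946 + 0.06·0.495 = 0.88924 + 0.0297 = 0.91894
P(G|P2) = 0.31·0.826 + 0.69·0.387 = 0.25606 + 0.26703 = 0.52309
P(G|P3) = 0.84·0.783 + 0.16·0.88 = 0.65772 + 0.1408 = 0.79852
Then overall,
P(G) = 0.05·0.91894 + 0.91·0.52309 + 0.04·0.79852
      = 0.045947 + 0.4760119 + 0.0319408 = 0.5538997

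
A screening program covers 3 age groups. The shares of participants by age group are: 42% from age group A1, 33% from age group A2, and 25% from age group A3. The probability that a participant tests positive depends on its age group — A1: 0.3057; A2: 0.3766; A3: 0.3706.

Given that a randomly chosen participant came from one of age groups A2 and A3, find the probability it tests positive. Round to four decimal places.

0.3740

Let S = {A2, A3}.
P(S) = 0.33 + 0.25 = 0.58.
P(T ∩ S) = 0.3766·0.33 + 0.3706·0.25 = 0.124278 + 0.09265 = 0.216928.
P(T | S) = 0.216928 / 0.58 = 0.374014…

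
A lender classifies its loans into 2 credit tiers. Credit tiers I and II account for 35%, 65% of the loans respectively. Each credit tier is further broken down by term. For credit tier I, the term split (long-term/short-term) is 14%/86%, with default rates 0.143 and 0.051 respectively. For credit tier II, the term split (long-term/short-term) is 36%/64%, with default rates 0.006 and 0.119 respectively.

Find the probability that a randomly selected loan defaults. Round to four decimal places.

P(D) ≈ 0.0733

P(D|I) = 0.14·0.143 + 0.86·0.051 = 0.02002 + 0.04386 = 0.06388
P(D|II) = 0.36·0.006 + 0.64·0.119 = 0.00216 + 0.07616 = 0.07832
By total probability over the outer partition,
P(D) = 0.35·0.06388 + 0.65·0.07832
      = 0.022358 + 0.050908 = 0.073266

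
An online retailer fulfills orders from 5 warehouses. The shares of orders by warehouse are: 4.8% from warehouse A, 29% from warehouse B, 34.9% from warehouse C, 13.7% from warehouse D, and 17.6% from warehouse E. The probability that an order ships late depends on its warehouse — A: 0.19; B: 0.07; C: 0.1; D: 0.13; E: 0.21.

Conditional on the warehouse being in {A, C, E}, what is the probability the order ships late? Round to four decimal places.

P(L|S) ≈ 0.1413

Let S = {A, C, E}.
P(S) = 0.048 + 0.349 + 0.176 = 0.573.
P(L ∩ S) = 0.19·0.048 + 0.1·0.349 + 0.21·0.176 = 0.00912 + 0.0349 + 0.03696 = 0.08098.
P(L | S) = 0.08098 / 0.573 = 0.141326…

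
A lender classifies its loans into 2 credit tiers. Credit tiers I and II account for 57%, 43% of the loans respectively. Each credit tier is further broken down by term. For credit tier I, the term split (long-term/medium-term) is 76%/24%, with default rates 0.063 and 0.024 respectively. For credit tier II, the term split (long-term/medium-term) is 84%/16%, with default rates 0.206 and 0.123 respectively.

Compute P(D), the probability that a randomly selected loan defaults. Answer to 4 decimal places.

P(D|I) = 0.76·0.063 + 0.24·0.024 = 0.04788 + 0.00576 = 0.05364
P(D|II) = 0.84·0.206 + 0.16·0.123 = 0.17304 + 0.01968 = 0.19272
Then overall,
P(D) = 0.57·0.05364 + 0.43·0.19272
      = 0.0305748 + 0.0828696 = 0.1134444

0.1134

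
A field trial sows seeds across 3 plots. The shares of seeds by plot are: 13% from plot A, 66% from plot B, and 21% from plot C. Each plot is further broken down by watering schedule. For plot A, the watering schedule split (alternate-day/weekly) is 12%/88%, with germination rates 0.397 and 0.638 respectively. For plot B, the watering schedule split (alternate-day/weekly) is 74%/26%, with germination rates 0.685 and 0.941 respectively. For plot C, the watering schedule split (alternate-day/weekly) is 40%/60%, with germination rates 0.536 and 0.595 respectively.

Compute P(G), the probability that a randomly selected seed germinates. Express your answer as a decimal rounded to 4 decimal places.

0.6952

P(G|A) = 0.12·0.397 + 0.88·0.638 = 0.04764 + 0.56144 = 0.60908
P(G|B) = 0.74·0.685 + 0.26·0.941 = 0.5069 + 0.24466 = 0.75156
P(G|C) = 0.4·0.536 + 0.6·0.595 = 0.2144 + 0.357 = 0.5714
Then overall,
P(G) = 0.13·0.60908 + 0.66·0.75156 + 0.21·0.5714
      = 0.0791804 + 0.4960296 + 0.119994 = 0.695204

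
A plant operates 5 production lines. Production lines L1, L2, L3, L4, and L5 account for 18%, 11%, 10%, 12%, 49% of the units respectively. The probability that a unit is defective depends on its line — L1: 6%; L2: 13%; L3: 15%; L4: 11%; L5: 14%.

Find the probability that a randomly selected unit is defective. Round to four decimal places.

P(D) = P(D|L1)·P(L1) + P(D|L2)·P(L2) + P(D|L3)·P(L3) + P(D|L4)·P(L4) + P(D|L5)·P(L5)
      = 0.06·0.18 + 0.13·0.11 + 0.15·0.1 + 0.11·0.12 + 0.14·0.49
      = 0.0108 + 0.0143 + 0.015 + 0.0132 + 0.0686 = 0.1219

P(D) ≈ 0.1219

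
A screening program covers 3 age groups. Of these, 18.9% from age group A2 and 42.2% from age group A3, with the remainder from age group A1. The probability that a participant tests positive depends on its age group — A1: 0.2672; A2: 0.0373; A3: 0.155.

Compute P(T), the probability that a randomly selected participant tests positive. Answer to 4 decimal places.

P(A1) = 1 − (0.189 + 0.422) = 0.389.
By the law of total probability,
P(T) = P(T|A1)·P(A1) + P(T|A2)·P(A2) + P(T|A3)·P(A3)
      = 0.2672·0.389 + 0.0373·0.189 + 0.155·0.422
      = 0.1039408 + 0.0070497 + 0.06541 = 0.1764005

0.1764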